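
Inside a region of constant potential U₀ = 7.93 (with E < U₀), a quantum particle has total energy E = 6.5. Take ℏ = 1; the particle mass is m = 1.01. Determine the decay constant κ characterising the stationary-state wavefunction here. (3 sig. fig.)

Since E < U₀ the TISE in this region is ψ'' = κ²ψ with κ = √(2m(U₀ − E))/ℏ.
κ = √(2 × 1.01 × 1.43) = 1.700.

κ = 1.70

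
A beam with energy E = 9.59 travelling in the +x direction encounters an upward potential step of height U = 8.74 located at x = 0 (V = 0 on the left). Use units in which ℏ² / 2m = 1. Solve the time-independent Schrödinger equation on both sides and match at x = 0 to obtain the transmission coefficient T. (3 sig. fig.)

On each side the TISE gives plane waves with k = √(2m(E − V))/ℏ: k₁ = √(2·½·9.59) = 3.097, k₂ = √(2·½·0.85) = 0.9220.
Continuity of ψ and ψ′ at the step yields the reflection amplitude r = (k₁ − k₂)/(k₁ + k₂) = 0.5412; thus R = |r|² = 0.2929, T = 0.7071.

T = 0.707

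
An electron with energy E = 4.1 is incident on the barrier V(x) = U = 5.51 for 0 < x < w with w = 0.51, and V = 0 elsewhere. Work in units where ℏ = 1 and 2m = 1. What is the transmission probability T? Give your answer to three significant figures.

Since E < U the interior solution is evanescent with decay constant κ = √(2m(U − E))/ℏ = 1.187.
κw = 0.6056, sinh(κw) = 0.6433.
Matching ψ, ψ′ at both faces gives T = [1 + U² sinh²(κw) / (4E(U − E))]⁻¹ = 1/1.543 = 0.648.

T = 0.648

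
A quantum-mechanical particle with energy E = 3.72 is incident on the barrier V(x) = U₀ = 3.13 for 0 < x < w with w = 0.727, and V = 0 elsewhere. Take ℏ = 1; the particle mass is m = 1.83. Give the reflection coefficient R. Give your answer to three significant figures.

R = 0.462

Above the barrier the interior wavenumber is k₂ = √(2m(E − U₀))/ℏ = 1.469, giving phase k₂w = 1.068.
Matching at both interfaces gives T⁻¹ = 1 + U₀² sin²(k₂w) / [4E(E − U₀)] = 1.857, hence T = 0.538.
R = 1 − T = 0.462.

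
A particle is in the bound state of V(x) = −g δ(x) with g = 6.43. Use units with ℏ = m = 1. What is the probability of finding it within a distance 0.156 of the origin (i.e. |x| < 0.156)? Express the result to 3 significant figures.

P = 0.865

The normalised bound state is ψ = √κ e^{−κ|x|} with κ = mg/ℏ² = 6.430.
P(|x| < d) = ∫_{−d}^{d} κ e^{−2κ|x|} dx = 1 − e^{−2κd} = 1 − e^{−2.006} = 0.8655.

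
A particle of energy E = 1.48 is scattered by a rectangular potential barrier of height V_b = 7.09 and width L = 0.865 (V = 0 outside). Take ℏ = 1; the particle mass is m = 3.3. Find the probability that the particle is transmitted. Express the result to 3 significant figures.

T = 0.0000708

E < V_b: inside the barrier ψ ∝ e^{±κx} with κ = √(2m(V_b − E))/ℏ = 6.085.
κL = 5.263, sinh(κL) = 96.57.
Matching ψ, ψ′ at both faces gives T = [1 + V_b² sinh²(κL) / (4E(V_b − E))]⁻¹ = 1/14120 = 0.0000708.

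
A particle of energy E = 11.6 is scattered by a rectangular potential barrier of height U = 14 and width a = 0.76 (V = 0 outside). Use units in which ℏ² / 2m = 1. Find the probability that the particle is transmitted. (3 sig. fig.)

T = 0.208

Since E < U the interior solution is evanescent with decay constant κ = √(2m(U − E))/ℏ = 1.549.
κa = 1.177, sinh(κa) = 1.469.
Matching ψ, ψ′ at both faces gives T = [1 + U² sinh²(κa) / (4E(U − E))]⁻¹ = 1/4.798 = 0.208.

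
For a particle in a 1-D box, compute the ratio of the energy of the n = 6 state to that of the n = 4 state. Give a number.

2.25

Since E_n ∝ n², the ratio is (6/4)² = 2.25.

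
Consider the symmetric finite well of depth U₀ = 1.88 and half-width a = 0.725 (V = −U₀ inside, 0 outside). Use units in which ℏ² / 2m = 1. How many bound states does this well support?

The dimensionless depth is z₀ = a√(2mU₀)/ℏ = 0.725 × √(1.880) = 0.9941.
The even/odd transcendental equations gain one root per π/2 in z₀, giving N = 1 + ⌊2z₀/π⌋ = 1 + ⌊0.6328⌋ = 1.

N = 1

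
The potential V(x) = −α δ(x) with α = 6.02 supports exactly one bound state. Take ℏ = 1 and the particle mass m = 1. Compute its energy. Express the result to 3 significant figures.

For x ≠ 0 the bound state is ψ ∝ e^{−κ|x|}; integrating the TISE across the delta gives the cusp condition 2κ = 2mα/ℏ², so κ = 6.020.
Then E = −ℏ²κ²/(2m) = −mα²/(2ℏ²) = -18.12.

E = -18.1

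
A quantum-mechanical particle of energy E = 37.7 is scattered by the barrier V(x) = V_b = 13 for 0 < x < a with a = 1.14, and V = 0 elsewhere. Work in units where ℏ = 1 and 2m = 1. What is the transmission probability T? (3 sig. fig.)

T = 0.985

Above the barrier the interior wavenumber is k₂ = √(2m(E − V_b))/ℏ = 4.970, giving phase k₂a = 5.666.
T = [1 + V_b² sin²(k₂a) / (4E(E − V_b))]⁻¹ = 1/1.015 = 0.985.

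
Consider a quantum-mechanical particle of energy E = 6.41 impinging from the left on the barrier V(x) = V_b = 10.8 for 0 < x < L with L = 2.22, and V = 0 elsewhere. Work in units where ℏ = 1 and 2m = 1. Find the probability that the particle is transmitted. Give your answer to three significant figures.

Since E < V_b the interior solution is evanescent with decay constant κ = √(2m(V_b − E))/ℏ = 2.095.
κL = 4.651, sinh(κL) = 52.36.
Matching ψ, ψ′ at both faces gives T = [1 + V_b² sinh²(κL) / (4E(V_b − E))]⁻¹ = 1/2842 = 0.000352.

T = 0.000352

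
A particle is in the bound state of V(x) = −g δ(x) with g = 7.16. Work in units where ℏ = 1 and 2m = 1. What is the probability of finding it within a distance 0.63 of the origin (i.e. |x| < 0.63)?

P = 0.989

The normalised bound state is ψ = √κ e^{−κ|x|} with κ = mg/ℏ² = 3.580.
P(|x| < d) = ∫_{−d}^{d} κ e^{−2κ|x|} dx = 1 − e^{−2κd} = 1 − e^{−4.511} = 0.9890.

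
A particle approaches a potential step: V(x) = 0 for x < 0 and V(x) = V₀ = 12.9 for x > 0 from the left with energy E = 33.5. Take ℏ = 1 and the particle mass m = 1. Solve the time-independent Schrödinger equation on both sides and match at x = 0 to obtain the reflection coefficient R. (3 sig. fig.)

R = 0.0146

On each side the TISE gives plane waves with k = √(2m(E − V))/ℏ: k₁ = √(2·1·33.5) = 8.185, k₂ = √(2·1·20.6) = 6.419.
Continuity of ψ and ψ′ at the step yields the reflection amplitude r = (k₁ − k₂)/(k₁ + k₂) = 0.1210; thus R = |r|² = 0.01463, T = 0.9854.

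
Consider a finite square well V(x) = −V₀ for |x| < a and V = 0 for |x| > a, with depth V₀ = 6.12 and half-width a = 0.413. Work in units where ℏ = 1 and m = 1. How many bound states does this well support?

The dimensionless depth is z₀ = a√(2mV₀)/ℏ = 0.413 × √(12.24) = 1.445.
A new bound state (alternating even/odd) appears each time z₀ passes a multiple of π/2, so N = ⌊2z₀/π⌋ + 1 = ⌊0.9199⌋ + 1 = 1.

N = 1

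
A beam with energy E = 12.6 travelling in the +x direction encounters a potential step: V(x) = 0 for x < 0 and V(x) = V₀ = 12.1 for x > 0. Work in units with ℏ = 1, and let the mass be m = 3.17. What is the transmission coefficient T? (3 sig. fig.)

T = 0.554

On each side the TISE gives plane waves with k = √(2m(E − V))/ℏ: k₁ = √(2·3.17·12.6) = 8.938, k₂ = √(2·3.17·0.5) = 1.780.
Matching ψ and ψ′ at x = 0 gives r = (k₁ − k₂)/(k₁ + k₂), so R = r² = 0.4459 and T = 1 − R = 0.5541.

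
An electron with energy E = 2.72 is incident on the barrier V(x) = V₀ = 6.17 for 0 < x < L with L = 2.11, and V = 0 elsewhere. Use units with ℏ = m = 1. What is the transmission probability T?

T = 0.0000605

E < V₀: inside the barrier ψ ∝ e^{±κx} with κ = √(2m(V₀ − E))/ℏ = 2.627.
κL = 5.543, sinh(κL) = 127.7.
Matching ψ, ψ′ at both faces gives T = [1 + V₀² sinh²(κL) / (4E(V₀ − E))]⁻¹ = 1/16530 = 0.0000605.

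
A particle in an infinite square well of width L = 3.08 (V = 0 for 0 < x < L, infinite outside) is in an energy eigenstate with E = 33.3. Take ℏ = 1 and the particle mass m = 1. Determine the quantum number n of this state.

From E_n = n²π²ℏ²/(2mL²) invert to n = √(2mL²E)/(πℏ).
n = (3.08/π) × √(2 × 1 × 33.3) = 8.001 → n = 8.

n = 8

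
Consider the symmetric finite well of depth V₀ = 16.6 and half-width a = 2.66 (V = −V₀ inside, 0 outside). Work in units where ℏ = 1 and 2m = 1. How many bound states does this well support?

Define the well-strength parameter z₀ = (a/ℏ)√(2mV₀) = 2.66 × √(2·0.5·16.6) = 10.84.
A new bound state (alternating even/odd) appears each time z₀ passes a multiple of π/2, so N = ⌊2z₀/π⌋ + 1 = ⌊6.899⌋ + 1 = 7.

N = 7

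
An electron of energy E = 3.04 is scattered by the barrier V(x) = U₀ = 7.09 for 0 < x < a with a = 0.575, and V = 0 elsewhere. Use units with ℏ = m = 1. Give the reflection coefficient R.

Since E < U₀ the interior solution is evanescent with decay constant κ = √(2m(U₀ − E))/ℏ = 2.846.
κa = 1.636, sinh(κa) = 2.471.
The exact tunnelling result is T⁻¹ = 1 + U₀² sinh²(κa) / [4E(U₀ − E)] = 7.233, so T = 0.138.
R = 1 − T = 0.862.

R = 0.862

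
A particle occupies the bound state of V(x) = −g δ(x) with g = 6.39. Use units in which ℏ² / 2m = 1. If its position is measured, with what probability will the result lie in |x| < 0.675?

The normalised bound state is ψ = √κ e^{−κ|x|} with κ = mg/ℏ² = 3.195.
P(|x| < d) = ∫_{−d}^{d} κ e^{−2κ|x|} dx = 1 − e^{−2κd} = 1 − e^{−4.313} = 0.9866.

P = 0.987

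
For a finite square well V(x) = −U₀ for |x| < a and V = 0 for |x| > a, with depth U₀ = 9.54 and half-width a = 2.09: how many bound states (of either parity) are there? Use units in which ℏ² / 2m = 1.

The dimensionless depth is z₀ = a√(2mU₀)/ℏ = 2.09 × √(9.540) = 6.455.
The even/odd transcendental equations gain one root per π/2 in z₀, giving N = 1 + ⌊2z₀/π⌋ = 1 + ⌊4.110⌋ = 5.

N = 5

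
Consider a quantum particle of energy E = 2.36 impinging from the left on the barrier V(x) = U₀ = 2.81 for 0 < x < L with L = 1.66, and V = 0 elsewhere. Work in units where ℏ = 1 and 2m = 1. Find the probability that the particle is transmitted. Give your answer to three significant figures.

T = 0.226

Since E < U₀ the interior solution is evanescent with decay constant κ = √(2m(U₀ − E))/ℏ = 0.6708.
κL = 1.114, sinh(κL) = 1.358.
Matching ψ, ψ′ at both faces gives T = [1 + U₀² sinh²(κL) / (4E(U₀ − E))]⁻¹ = 1/4.430 = 0.226.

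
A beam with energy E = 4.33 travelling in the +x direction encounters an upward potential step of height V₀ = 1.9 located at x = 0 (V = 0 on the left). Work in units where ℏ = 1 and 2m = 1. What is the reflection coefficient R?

The wavenumbers are k₁ = √(2mE)/ℏ = 2.081 on the left and k₂ = √(2m(E − V₀))/ℏ = 1.559 on the right.
Matching ψ and ψ′ at x = 0 gives r = (k₁ − k₂)/(k₁ + k₂), so R = r² = 0.02057 and T = 1 − R = 0.9794.

R = 0.0206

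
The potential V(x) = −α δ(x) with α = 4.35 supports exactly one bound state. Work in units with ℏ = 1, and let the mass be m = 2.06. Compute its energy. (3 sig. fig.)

For x ≠ 0 the bound state is ψ ∝ e^{−κ|x|}; integrating the TISE across the delta gives the cusp condition 2κ = 2mα/ℏ², so κ = 8.961.
Then E = −ℏ²κ²/(2m) = −mα²/(2ℏ²) = -19.49.

E = -19.5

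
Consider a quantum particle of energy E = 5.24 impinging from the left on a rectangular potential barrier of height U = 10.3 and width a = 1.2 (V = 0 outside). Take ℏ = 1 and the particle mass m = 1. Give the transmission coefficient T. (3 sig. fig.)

T = 0.00193

E < U: inside the barrier ψ ∝ e^{±κx} with κ = √(2m(U − E))/ℏ = 3.181.
κa = 3.817, sinh(κa) = 22.73.
Matching ψ, ψ′ at both faces gives T = [1 + U² sinh²(κa) / (4E(U − E))]⁻¹ = 1/517.9 = 0.00193.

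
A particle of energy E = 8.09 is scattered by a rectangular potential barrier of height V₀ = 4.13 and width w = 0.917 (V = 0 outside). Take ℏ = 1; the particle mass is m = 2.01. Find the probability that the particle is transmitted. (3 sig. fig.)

T = 0.968

E > V₀: inside the barrier k₂ = √(2m(E − V₀))/ℏ = 3.990, k₂w = 3.659.
Matching at both interfaces gives T⁻¹ = 1 + V₀² sin²(k₂w) / [4E(E − V₀)] = 1.033, hence T = 0.968.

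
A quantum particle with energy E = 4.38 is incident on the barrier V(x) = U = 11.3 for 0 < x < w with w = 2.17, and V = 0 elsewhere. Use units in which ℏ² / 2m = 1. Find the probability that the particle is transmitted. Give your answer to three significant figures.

E < U: inside the barrier ψ ∝ e^{±κx} with κ = √(2m(U − E))/ℏ = 2.631.
κw = 5.708, sinh(κw) = 150.7.
The exact tunnelling result is T⁻¹ = 1 + U² sinh²(κw) / [4E(U − E)] = 23920, so T = 0.0000418.

T = 0.0000418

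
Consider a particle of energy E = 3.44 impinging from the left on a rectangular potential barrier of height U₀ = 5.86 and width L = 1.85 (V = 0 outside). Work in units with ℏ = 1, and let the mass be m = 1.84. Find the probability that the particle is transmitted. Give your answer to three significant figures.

T = 0.0000621

E < U₀: inside the barrier ψ ∝ e^{±κx} with κ = √(2m(U₀ − E))/ℏ = 2.984.
κL = 5.521, sinh(κL) = 124.9.
Matching ψ, ψ′ at both faces gives T = [1 + U₀² sinh²(κL) / (4E(U₀ − E))]⁻¹ = 1/16090 = 0.0000621.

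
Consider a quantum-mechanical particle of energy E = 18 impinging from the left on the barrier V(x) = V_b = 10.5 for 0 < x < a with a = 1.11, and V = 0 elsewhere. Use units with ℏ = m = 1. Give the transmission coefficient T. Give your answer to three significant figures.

E > V_b: inside the barrier k₂ = √(2m(E − V_b))/ℏ = 3.873, k₂a = 4.299.
Matching at both interfaces gives T⁻¹ = 1 + V_b² sin²(k₂a) / [4E(E − V_b)] = 1.171, hence T = 0.854.

T = 0.854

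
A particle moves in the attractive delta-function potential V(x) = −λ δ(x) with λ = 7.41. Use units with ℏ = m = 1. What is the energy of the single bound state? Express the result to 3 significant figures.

For x ≠ 0 the bound state is ψ ∝ e^{−κ|x|}; integrating the TISE across the delta gives the cusp condition 2κ = 2mλ/ℏ², so κ = 7.410.
Then E = −ℏ²κ²/(2m) = −mλ²/(2ℏ²) = -27.45.

E = -27.5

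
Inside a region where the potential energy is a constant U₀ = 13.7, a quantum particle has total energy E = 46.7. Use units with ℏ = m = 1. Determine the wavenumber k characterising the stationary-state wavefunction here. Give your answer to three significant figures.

k = 8.12

With E > U₀ the solution is oscillatory, ψ ∝ e^{±ikx} with k = √(2m(E − U₀))/ℏ.
k = √(2 × 1 × 33) = 8.124.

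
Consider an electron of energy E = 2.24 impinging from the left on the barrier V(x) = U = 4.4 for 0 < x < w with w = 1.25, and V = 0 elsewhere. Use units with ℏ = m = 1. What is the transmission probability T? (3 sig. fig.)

E < U: inside the barrier ψ ∝ e^{±κx} with κ = √(2m(U − E))/ℏ = 2.078.
κw = 2.598, sinh(κw) = 6.682.
The exact tunnelling result is T⁻¹ = 1 + U² sinh²(κw) / [4E(U − E)] = 45.66, so T = 0.0219.

T = 0.0219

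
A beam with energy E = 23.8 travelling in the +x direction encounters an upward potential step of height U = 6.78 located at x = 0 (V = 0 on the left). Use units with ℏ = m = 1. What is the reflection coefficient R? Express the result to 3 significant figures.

On each side the TISE gives plane waves with k = √(2m(E − V))/ℏ: k₁ = √(2·1·23.8) = 6.899, k₂ = √(2·1·17.02) = 5.834.
Matching ψ and ψ′ at x = 0 gives r = (k₁ − k₂)/(k₁ + k₂), so R = r² = 0.006994 and T = 1 − R = 0.9930.

R = 0.00699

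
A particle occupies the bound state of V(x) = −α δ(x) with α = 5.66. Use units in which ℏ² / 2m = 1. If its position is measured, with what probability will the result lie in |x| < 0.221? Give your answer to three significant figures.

P = 0.714

The normalised bound state is ψ = √κ e^{−κ|x|} with κ = mα/ℏ² = 2.830.
P(|x| < d) = ∫_{−d}^{d} κ e^{−2κ|x|} dx = 1 − e^{−2κd} = 1 − e^{−1.251} = 0.7137.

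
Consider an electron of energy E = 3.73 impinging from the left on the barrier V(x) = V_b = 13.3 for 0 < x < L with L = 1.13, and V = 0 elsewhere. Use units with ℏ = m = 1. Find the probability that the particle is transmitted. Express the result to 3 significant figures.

T = 0.000164

E < V_b: inside the barrier ψ ∝ e^{±κx} with κ = √(2m(V_b − E))/ℏ = 4.375.
κL = 4.944, sinh(κL) = 70.14.
Matching ψ, ψ′ at both faces gives T = [1 + V_b² sinh²(κL) / (4E(V_b − E))]⁻¹ = 1/6095 = 0.000164.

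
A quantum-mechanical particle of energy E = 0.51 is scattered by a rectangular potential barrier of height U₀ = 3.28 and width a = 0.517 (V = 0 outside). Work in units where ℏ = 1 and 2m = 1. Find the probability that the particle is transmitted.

Since E < U₀ the interior solution is evanescent with decay constant κ = √(2m(U₀ − E))/ℏ = 1.664.
κa = 0.8605, sinh(κa) = 0.9706.
Matching ψ, ψ′ at both faces gives T = [1 + U₀² sinh²(κa) / (4E(U₀ − E))]⁻¹ = 1/2.794 = 0.358.

T = 0.358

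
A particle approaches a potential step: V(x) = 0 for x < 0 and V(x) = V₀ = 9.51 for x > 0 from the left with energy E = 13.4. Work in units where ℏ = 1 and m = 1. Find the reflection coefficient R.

R = 0.0898

The wavenumbers are k₁ = √(2mE)/ℏ = 5.177 on the left and k₂ = √(2m(E − V₀))/ℏ = 2.789 on the right.
Continuity of ψ and ψ′ at the step yields the reflection amplitude r = (k₁ − k₂)/(k₁ + k₂) = 0.2997; thus R = |r|² = 0.08983, T = 0.9102.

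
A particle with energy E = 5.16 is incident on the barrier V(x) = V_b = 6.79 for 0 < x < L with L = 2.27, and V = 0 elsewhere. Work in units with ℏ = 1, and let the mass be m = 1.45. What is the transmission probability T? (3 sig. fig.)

T = 0.000151

Since E < V_b the interior solution is evanescent with decay constant κ = √(2m(V_b − E))/ℏ = 2.174.
κL = 4.935, sinh(κL) = 69.56.
Matching ψ, ψ′ at both faces gives T = [1 + V_b² sinh²(κL) / (4E(V_b − E))]⁻¹ = 1/6631 = 0.000151.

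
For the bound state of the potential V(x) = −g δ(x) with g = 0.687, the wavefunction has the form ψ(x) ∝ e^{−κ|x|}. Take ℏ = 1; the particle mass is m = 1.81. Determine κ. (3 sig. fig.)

Integrate −(ℏ²/2m)ψ'' − gδ(x)ψ = Eψ from −ε to +ε: the ψ'' term gives ψ'(0⁺) − ψ'(0⁻) and the δ term gives −(2mg/ℏ²)ψ(0).
With ψ ∝ e^{−κ|x|} this yields −2κ = −2mg/ℏ², so κ = mg/ℏ² = 1.243.

κ = 1.24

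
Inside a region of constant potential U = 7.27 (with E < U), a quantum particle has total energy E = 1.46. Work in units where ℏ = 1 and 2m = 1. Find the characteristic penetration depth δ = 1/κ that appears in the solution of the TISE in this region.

Since E < U the TISE in this region is ψ'' = κ²ψ with κ = √(2m(U − E))/ℏ.
κ = √(2 × 0.5 × 5.81) = 2.410. The penetration depth is δ = 1/κ = 0.415.

δ = 0.415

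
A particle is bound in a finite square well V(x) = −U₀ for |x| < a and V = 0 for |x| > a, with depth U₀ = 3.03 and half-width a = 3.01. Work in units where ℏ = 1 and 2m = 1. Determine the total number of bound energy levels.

N = 4

The dimensionless depth is z₀ = a√(2mU₀)/ℏ = 3.01 × √(3.030) = 5.239.
The even/odd transcendental equations gain one root per π/2 in z₀, giving N = 1 + ⌊2z₀/π⌋ = 1 + ⌊3.336⌋ = 4.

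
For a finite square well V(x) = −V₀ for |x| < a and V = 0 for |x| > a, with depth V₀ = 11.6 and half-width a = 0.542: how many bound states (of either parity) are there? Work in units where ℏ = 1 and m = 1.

Define the well-strength parameter z₀ = (a/ℏ)√(2mV₀) = 0.542 × √(2·1·11.6) = 2.611.
The even/odd transcendental equations gain one root per π/2 in z₀, giving N = 1 + ⌊2z₀/π⌋ = 1 + ⌊1.662⌋ = 2.

N = 2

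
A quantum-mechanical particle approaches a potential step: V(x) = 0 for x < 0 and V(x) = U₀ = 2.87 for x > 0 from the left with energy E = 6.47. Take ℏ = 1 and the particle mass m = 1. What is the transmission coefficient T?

On each side the TISE gives plane waves with k = √(2m(E − V))/ℏ: k₁ = √(2·1·6.47) = 3.597, k₂ = √(2·1·3.6) = 2.683.
Matching ψ and ψ′ at x = 0 gives r = (k₁ − k₂)/(k₁ + k₂), so R = r² = 0.02118 and T = 1 − R = 0.9788.

T = 0.979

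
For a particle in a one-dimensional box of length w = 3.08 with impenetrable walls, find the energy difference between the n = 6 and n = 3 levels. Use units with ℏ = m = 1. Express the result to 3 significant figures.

ΔE = 14.0

E_n = n²π²ℏ²/(2mw²), so ΔE = (6² − 3²) π²ℏ²/(2mw²).
ΔE = 27 × π² / (2 × 1 × 3.08²) = 14.05.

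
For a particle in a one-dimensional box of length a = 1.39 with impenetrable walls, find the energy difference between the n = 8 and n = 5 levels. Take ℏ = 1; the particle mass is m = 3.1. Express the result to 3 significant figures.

E_n = n²π²ℏ²/(2ma²), so ΔE = (8² − 5²) π²ℏ²/(2ma²).
ΔE = 39 × π² / (2 × 3.1 × 1.39²) = 32.13.

ΔE = 32.1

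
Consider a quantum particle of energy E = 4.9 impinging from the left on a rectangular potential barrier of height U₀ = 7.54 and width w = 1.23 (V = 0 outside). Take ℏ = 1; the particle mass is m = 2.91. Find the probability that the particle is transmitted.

T = 0.000236

E < U₀: inside the barrier ψ ∝ e^{±κx} with κ = √(2m(U₀ − E))/ℏ = 3.920.
κw = 4.821, sinh(κw) = 62.06.
The exact tunnelling result is T⁻¹ = 1 + U₀² sinh²(κw) / [4E(U₀ − E)] = 4233, so T = 0.000236.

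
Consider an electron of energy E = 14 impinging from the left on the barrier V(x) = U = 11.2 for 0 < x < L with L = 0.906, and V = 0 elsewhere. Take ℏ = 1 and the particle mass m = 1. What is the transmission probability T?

Above the barrier the interior wavenumber is k₂ = √(2m(E − U))/ℏ = 2.366, giving phase k₂L = 2.144.
T = [1 + U² sin²(k₂L) / (4E(E − U))]⁻¹ = 1/1.565 = 0.639.

T = 0.639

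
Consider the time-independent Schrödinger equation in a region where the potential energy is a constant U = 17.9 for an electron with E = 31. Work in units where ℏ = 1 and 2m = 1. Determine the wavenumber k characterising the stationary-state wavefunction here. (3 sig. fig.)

With E > U the solution is oscillatory, ψ ∝ e^{±ikx} with k = √(2m(E − U))/ℏ.
k = √(2 × 0.5 × 13.1) = 3.619.

k = 3.62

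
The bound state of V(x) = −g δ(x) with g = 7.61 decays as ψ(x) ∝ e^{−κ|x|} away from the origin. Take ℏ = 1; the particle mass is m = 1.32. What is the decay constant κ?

Integrating the TISE across x = 0 gives the cusp condition ψ'(0⁺) − ψ'(0⁻) = −(2mg/ℏ²)ψ(0).
With ψ ∝ e^{−κ|x|} this yields −2κ = −2mg/ℏ², so κ = mg/ℏ² = 10.05.

κ = 10.0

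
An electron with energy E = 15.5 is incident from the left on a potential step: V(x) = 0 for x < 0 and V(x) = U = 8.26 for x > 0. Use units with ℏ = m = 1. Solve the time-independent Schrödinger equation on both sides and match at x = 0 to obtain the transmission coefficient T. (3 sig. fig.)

On each side the TISE gives plane waves with k = √(2m(E − V))/ℏ: k₁ = √(2·1·15.5) = 5.568, k₂ = √(2·1·7.24) = 3.805.
Continuity of ψ and ψ′ at the step yields the reflection amplitude r = (k₁ − k₂)/(k₁ + k₂) = 0.1880; thus R = |r|² = 0.03536, T = 0.9646.

T = 0.965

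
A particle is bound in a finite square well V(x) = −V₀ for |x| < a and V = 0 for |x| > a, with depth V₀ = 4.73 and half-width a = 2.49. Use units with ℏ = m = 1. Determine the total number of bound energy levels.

N = 5

The dimensionless depth is z₀ = a√(2mV₀)/ℏ = 2.49 × √(9.460) = 7.659.
A new bound state (alternating even/odd) appears each time z₀ passes a multiple of π/2, so N = ⌊2z₀/π⌋ + 1 = ⌊4.876⌋ + 1 = 5.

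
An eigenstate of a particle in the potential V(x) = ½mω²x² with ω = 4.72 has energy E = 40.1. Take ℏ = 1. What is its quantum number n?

n = 8

Invert E_n = (n + ½)ℏω: n = E/ℏω − ½ = 7.996, so n = 8.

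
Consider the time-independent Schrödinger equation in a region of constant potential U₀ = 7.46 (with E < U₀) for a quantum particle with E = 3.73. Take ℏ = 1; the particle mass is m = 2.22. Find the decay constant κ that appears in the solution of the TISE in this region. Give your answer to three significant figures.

κ = 4.07

Since E < U₀ the TISE in this region is ψ'' = κ²ψ with κ = √(2m(U₀ − E))/ℏ.
κ = √(2 × 2.22 × 3.73) = 4.070.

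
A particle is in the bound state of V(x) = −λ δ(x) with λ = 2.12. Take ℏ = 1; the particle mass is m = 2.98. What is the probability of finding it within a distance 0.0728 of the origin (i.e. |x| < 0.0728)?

The normalised bound state is ψ = √κ e^{−κ|x|} with κ = mλ/ℏ² = 6.318.
P(|x| < d) = ∫_{−d}^{d} κ e^{−2κ|x|} dx = 1 − e^{−2κd} = 1 − e^{−0.9198} = 0.6014.

P = 0.601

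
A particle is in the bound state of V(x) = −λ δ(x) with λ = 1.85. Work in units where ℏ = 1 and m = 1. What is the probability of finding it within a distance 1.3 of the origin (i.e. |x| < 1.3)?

P = 0.992

The normalised bound state is ψ = √κ e^{−κ|x|} with κ = mλ/ℏ² = 1.850.
P(|x| < d) = ∫_{−d}^{d} κ e^{−2κ|x|} dx = 1 − e^{−2κd} = 1 − e^{−4.810} = 0.9919.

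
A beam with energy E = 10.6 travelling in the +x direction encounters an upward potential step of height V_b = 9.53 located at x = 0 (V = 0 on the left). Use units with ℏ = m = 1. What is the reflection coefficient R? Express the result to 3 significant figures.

R = 0.268

On each side the TISE gives plane waves with k = √(2m(E − V))/ℏ: k₁ = √(2·1·10.6) = 4.604, k₂ = √(2·1·1.07) = 1.463.
Continuity of ψ and ψ′ at the step yields the reflection amplitude r = (k₁ − k₂)/(k₁ + k₂) = 0.5178; thus R = |r|² = 0.2681, T = 0.7319.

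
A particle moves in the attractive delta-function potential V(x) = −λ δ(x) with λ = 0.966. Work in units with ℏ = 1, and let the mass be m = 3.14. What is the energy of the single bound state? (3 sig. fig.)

E = -1.47

For x ≠ 0 the bound state is ψ ∝ e^{−κ|x|}; integrating the TISE across the delta gives the cusp condition 2κ = 2mλ/ℏ², so κ = 3.033.
Then E = −ℏ²κ²/(2m) = −mλ²/(2ℏ²) = -1.465.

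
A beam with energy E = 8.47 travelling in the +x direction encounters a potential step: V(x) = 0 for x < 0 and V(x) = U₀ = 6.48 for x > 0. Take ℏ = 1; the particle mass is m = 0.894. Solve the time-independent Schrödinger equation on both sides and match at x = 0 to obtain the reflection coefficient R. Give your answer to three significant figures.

R = 0.120

The wavenumbers are k₁ = √(2mE)/ℏ = 3.892 on the left and k₂ = √(2m(E − U₀))/ℏ = 1.886 on the right.
Continuity of ψ and ψ′ at the step yields the reflection amplitude r = (k₁ − k₂)/(k₁ + k₂) = 0.3471; thus R = |r|² = 0.1205, T = 0.8795.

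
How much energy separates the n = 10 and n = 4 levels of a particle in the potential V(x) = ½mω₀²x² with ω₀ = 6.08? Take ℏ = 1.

ΔE = 36.5

E_n = ℏω₀(n + ½), so ΔE = (10 − 4) ℏω₀ = 6 × 6.08 = 36.48.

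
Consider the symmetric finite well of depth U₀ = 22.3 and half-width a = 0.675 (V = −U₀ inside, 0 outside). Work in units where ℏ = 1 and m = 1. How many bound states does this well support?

N = 3

The dimensionless depth is z₀ = a√(2mU₀)/ℏ = 0.675 × √(44.60) = 4.508.
A new bound state (alternating even/odd) appears each time z₀ passes a multiple of π/2, so N = ⌊2z₀/π⌋ + 1 = ⌊2.870⌋ + 1 = 3.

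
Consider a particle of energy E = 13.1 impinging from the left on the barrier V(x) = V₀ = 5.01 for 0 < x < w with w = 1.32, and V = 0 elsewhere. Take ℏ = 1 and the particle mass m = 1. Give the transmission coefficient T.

Above the barrier the interior wavenumber is k₂ = √(2m(E − V₀))/ℏ = 4.022, giving phase k₂w = 5.310.
Matching at both interfaces gives T⁻¹ = 1 + V₀² sin²(k₂w) / [4E(E − V₀)] = 1.040, hence T = 0.961.

T = 0.961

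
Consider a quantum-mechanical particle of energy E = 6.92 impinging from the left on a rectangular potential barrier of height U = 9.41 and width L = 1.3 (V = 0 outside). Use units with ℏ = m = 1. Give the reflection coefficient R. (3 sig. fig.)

R = 0.991

E < U: inside the barrier ψ ∝ e^{±κx} with κ = √(2m(U − E))/ℏ = 2.232.
κL = 2.901, sinh(κL) = 9.069.
Matching ψ, ψ′ at both faces gives T = [1 + U² sinh²(κL) / (4E(U − E))]⁻¹ = 1/106.7 = 0.00937.
R = 1 − T = 0.991.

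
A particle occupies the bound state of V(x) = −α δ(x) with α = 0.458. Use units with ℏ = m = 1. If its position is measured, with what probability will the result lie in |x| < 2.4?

The normalised bound state is ψ = √κ e^{−κ|x|} with κ = mα/ℏ² = 0.4580.
P(|x| < d) = ∫_{−d}^{d} κ e^{−2κ|x|} dx = 1 − e^{−2κd} = 1 − e^{−2.198} = 0.8890.

P = 0.889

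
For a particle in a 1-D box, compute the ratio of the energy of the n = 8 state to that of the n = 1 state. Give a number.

64

E_n = n²π²ℏ²/(2mL²) so the ratio is n₂²/n₁² = 64/1 = 64.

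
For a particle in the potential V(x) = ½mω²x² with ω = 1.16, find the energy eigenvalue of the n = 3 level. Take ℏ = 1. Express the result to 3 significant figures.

E = 4.06

The oscillator eigenvalues are E_n = ℏω(n + ½), so E_3 = 1.16 × 3.5 = 4.060.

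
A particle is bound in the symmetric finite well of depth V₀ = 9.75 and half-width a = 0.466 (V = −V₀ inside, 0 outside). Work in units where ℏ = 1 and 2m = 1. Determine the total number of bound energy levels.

The dimensionless depth is z₀ = a√(2mV₀)/ℏ = 0.466 × √(9.750) = 1.455.
A new bound state (alternating even/odd) appears each time z₀ passes a multiple of π/2, so N = ⌊2z₀/π⌋ + 1 = ⌊0.9263⌋ + 1 = 1.

N = 1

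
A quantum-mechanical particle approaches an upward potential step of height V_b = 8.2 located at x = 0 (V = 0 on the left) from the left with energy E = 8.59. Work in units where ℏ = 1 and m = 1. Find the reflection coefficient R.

R = 0.421

On each side the TISE gives plane waves with k = √(2m(E − V))/ℏ: k₁ = √(2·1·8.59) = 4.145, k₂ = √(2·1·0.39) = 0.8832.
Matching ψ and ψ′ at x = 0 gives r = (k₁ − k₂)/(k₁ + k₂), so R = r² = 0.4208 and T = 1 − R = 0.5792.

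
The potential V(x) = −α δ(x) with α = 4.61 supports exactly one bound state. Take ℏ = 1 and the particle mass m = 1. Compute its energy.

The bound state is ψ(x) = √κ e^{−κ|x|}. The derivative jump ψ'(0⁺) − ψ'(0⁻) = −(2mα/ℏ²)ψ(0) fixes κ = mα/ℏ² = 4.610.
Then E = −ℏ²κ²/(2m) = −mα²/(2ℏ²) = -10.63.

E = -10.6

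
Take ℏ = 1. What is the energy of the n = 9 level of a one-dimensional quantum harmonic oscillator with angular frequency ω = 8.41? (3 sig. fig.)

E = 79.9

The oscillator eigenvalues are E_n = ℏω(n + ½), so E_9 = 8.41 × 9.5 = 79.90.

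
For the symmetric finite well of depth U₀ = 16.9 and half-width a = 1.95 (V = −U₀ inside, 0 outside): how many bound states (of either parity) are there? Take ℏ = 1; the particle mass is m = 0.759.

N = 7

The dimensionless depth is z₀ = a√(2mU₀)/ℏ = 1.95 × √(25.65) = 9.877.
A new bound state (alternating even/odd) appears each time z₀ passes a multiple of π/2, so N = ⌊2z₀/π⌋ + 1 = ⌊6.288⌋ + 1 = 7.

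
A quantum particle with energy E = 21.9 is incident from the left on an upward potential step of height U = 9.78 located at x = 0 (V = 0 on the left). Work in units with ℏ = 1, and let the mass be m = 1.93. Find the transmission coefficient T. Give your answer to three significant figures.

The wavenumbers are k₁ = √(2mE)/ℏ = 9.194 on the left and k₂ = √(2m(E − U))/ℏ = 6.840 on the right.
Matching ψ and ψ′ at x = 0 gives r = (k₁ − k₂)/(k₁ + k₂), so R = r² = 0.02156 and T = 1 − R = 0.9784.

T = 0.978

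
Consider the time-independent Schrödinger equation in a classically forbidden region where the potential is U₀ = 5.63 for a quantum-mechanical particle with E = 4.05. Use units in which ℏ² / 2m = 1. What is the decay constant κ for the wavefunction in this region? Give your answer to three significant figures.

Since E < U₀ the TISE in this region is ψ'' = κ²ψ with κ = √(2m(U₀ − E))/ℏ.
κ = √(2 × 0.5 × 1.58) = 1.257.

κ = 1.26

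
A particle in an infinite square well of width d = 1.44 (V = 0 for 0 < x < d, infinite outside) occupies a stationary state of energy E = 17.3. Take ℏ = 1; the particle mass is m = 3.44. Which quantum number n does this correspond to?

From E_n = n²π²ℏ²/(2md²) invert to n = √(2md²E)/(πℏ).
n = (1.44/π) × √(2 × 3.44 × 17.3) = 5.001 → n = 5.

n = 5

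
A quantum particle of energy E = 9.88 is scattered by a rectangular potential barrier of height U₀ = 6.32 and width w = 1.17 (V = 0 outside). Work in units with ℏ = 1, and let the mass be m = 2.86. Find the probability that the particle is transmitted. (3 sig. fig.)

T = 0.832

Above the barrier the interior wavenumber is k₂ = √(2m(E − U₀))/ℏ = 4.513, giving phase k₂w = 5.280.
T = [1 + U₀² sin²(k₂w) / (4E(E − U₀))]⁻¹ = 1/1.202 = 0.832.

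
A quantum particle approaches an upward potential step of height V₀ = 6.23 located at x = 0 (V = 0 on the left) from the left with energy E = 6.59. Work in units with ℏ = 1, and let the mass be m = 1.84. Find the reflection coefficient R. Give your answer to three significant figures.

On each side the TISE gives plane waves with k = √(2m(E − V))/ℏ: k₁ = √(2·1.84·6.59) = 4.925, k₂ = √(2·1.84·0.36) = 1.151.
Matching ψ and ψ′ at x = 0 gives r = (k₁ − k₂)/(k₁ + k₂), so R = r² = 0.3858 and T = 1 − R = 0.6142.

R = 0.386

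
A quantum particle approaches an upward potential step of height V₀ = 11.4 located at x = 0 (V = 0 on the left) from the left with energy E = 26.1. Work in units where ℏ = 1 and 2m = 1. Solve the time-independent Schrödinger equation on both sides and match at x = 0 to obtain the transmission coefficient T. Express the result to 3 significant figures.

The wavenumbers are k₁ = √(2mE)/ℏ = 5.109 on the left and k₂ = √(2m(E − V₀))/ℏ = 3.834 on the right.
Matching ψ and ψ′ at x = 0 gives r = (k₁ − k₂)/(k₁ + k₂), so R = r² = 0.02032 and T = 1 − R = 0.9797.

T = 0.980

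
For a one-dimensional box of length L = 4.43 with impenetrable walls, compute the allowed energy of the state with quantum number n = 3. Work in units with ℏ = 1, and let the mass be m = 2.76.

The infinite-well eigenfunctions ψ_n = √(2/L) sin(nπx/L) vanish at both walls, giving E_n = n²π²ℏ²/(2mL²).
E_3 = 3² × π² / (2 × 2.76 × 4.43²) = 0.8200.

E = 0.820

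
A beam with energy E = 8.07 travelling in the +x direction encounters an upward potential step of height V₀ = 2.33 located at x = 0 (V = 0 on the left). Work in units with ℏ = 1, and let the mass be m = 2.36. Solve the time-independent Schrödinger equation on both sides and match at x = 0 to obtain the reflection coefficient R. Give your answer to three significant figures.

The wavenumbers are k₁ = √(2mE)/ℏ = 6.172 on the left and k₂ = √(2m(E − V₀))/ℏ = 5.205 on the right.
Matching ψ and ψ′ at x = 0 gives r = (k₁ − k₂)/(k₁ + k₂), so R = r² = 0.007220 and T = 1 − R = 0.9928.

R = 0.00722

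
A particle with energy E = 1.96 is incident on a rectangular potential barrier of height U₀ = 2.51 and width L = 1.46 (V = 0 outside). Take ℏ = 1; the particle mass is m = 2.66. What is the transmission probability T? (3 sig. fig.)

T = 0.0184

E < U₀: inside the barrier ψ ∝ e^{±κx} with κ = √(2m(U₀ − E))/ℏ = 1.711.
κL = 2.497, sinh(κL) = 6.034.
Matching ψ, ψ′ at both faces gives T = [1 + U₀² sinh²(κL) / (4E(U₀ − E))]⁻¹ = 1/54.20 = 0.0184.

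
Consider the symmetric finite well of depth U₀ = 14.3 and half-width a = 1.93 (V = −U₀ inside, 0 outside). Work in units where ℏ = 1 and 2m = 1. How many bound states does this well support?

N = 5

Define the well-strength parameter z₀ = (a/ℏ)√(2mU₀) = 1.93 × √(2·0.5·14.3) = 7.298.
The even/odd transcendental equations gain one root per π/2 in z₀, giving N = 1 + ⌊2z₀/π⌋ = 1 + ⌊4.646⌋ = 5.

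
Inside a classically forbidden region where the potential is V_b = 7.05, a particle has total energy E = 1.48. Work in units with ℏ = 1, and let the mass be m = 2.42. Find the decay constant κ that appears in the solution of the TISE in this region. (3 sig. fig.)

Since E < V_b the TISE in this region is ψ'' = κ²ψ with κ = √(2m(V_b − E))/ℏ.
κ = √(2 × 2.42 × 5.57) = 5.192.

κ = 5.19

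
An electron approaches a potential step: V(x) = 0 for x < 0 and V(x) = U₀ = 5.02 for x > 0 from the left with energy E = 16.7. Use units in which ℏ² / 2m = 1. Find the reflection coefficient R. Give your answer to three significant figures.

The wavenumbers are k₁ = √(2mE)/ℏ = 4.087 on the left and k₂ = √(2m(E − U₀))/ℏ = 3.418 on the right.
Continuity of ψ and ψ′ at the step yields the reflection amplitude r = (k₁ − k₂)/(k₁ + k₂) = 0.08915; thus R = |r|² = 0.007947, T = 0.9921.

R = 0.00795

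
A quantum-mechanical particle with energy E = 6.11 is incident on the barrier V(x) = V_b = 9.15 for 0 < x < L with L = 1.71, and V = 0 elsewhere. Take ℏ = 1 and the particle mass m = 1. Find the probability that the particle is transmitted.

Since E < V_b the interior solution is evanescent with decay constant κ = √(2m(V_b − E))/ℏ = 2.466.
κL = 4.216, sinh(κL) = 33.89.
Matching ψ, ψ′ at both faces gives T = [1 + V_b² sinh²(κL) / (4E(V_b − E))]⁻¹ = 1/1295 = 0.000772.

T = 0.000772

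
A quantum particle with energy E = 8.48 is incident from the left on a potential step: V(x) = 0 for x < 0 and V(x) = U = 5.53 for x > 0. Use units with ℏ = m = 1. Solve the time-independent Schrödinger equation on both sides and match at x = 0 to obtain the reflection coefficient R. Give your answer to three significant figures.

R = 0.0666

The wavenumbers are k₁ = √(2mE)/ℏ = 4.118 on the left and k₂ = √(2m(E − U))/ℏ = 2.429 on the right.
Continuity of ψ and ψ′ at the step yields the reflection amplitude r = (k₁ − k₂)/(k₁ + k₂) = 0.2580; thus R = |r|² = 0.06657, T = 0.9334.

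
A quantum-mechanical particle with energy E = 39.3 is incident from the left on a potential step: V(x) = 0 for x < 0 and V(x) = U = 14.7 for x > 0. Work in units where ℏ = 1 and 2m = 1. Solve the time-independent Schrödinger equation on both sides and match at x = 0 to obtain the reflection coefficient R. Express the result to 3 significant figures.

On each side the TISE gives plane waves with k = √(2m(E − V))/ℏ: k₁ = √(2·½·39.3) = 6.269, k₂ = √(2·½·24.6) = 4.960.
Continuity of ψ and ψ′ at the step yields the reflection amplitude r = (k₁ − k₂)/(k₁ + k₂) = 0.1166; thus R = |r|² = 0.01359, T = 0.9864.

R = 0.0136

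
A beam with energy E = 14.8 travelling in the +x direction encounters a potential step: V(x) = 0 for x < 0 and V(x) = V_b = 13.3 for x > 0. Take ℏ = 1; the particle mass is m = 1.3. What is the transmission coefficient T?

T = 0.733

On each side the TISE gives plane waves with k = √(2m(E − V))/ℏ: k₁ = √(2·1.3·14.8) = 6.203, k₂ = √(2·1.3·1.5) = 1.975.
Continuity of ψ and ψ′ at the step yields the reflection amplitude r = (k₁ − k₂)/(k₁ + k₂) = 0.5170; thus R = |r|² = 0.2673, T = 0.7327.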